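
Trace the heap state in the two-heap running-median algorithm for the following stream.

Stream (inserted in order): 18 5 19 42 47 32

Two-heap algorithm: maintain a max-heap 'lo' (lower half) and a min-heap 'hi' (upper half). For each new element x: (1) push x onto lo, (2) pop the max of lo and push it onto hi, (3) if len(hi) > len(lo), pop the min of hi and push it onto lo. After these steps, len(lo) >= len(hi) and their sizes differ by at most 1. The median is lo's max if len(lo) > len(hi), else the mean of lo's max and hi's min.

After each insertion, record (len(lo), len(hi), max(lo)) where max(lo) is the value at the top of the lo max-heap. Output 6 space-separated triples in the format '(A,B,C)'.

Answer: (1,0,18) (1,1,5) (2,1,18) (2,2,18) (3,2,19) (3,3,19)

Derivation:
Step 1: insert 18 -> lo=[18] hi=[] -> (len(lo)=1, len(hi)=0, max(lo)=18)
Step 2: insert 5 -> lo=[5] hi=[18] -> (len(lo)=1, len(hi)=1, max(lo)=5)
Step 3: insert 19 -> lo=[5, 18] hi=[19] -> (len(lo)=2, len(hi)=1, max(lo)=18)
Step 4: insert 42 -> lo=[5, 18] hi=[19, 42] -> (len(lo)=2, len(hi)=2, max(lo)=18)
Step 5: insert 47 -> lo=[5, 18, 19] hi=[42, 47] -> (len(lo)=3, len(hi)=2, max(lo)=19)
Step 6: insert 32 -> lo=[5, 18, 19] hi=[32, 42, 47] -> (len(lo)=3, len(hi)=3, max(lo)=19)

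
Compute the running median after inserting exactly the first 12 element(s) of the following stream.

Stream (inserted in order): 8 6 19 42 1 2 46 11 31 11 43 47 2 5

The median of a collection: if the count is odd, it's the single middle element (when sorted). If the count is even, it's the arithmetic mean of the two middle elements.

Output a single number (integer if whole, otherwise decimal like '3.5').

Step 1: insert 8 -> lo=[8] (size 1, max 8) hi=[] (size 0) -> median=8
Step 2: insert 6 -> lo=[6] (size 1, max 6) hi=[8] (size 1, min 8) -> median=7
Step 3: insert 19 -> lo=[6, 8] (size 2, max 8) hi=[19] (size 1, min 19) -> median=8
Step 4: insert 42 -> lo=[6, 8] (size 2, max 8) hi=[19, 42] (size 2, min 19) -> median=13.5
Step 5: insert 1 -> lo=[1, 6, 8] (size 3, max 8) hi=[19, 42] (size 2, min 19) -> median=8
Step 6: insert 2 -> lo=[1, 2, 6] (size 3, max 6) hi=[8, 19, 42] (size 3, min 8) -> median=7
Step 7: insert 46 -> lo=[1, 2, 6, 8] (size 4, max 8) hi=[19, 42, 46] (size 3, min 19) -> median=8
Step 8: insert 11 -> lo=[1, 2, 6, 8] (size 4, max 8) hi=[11, 19, 42, 46] (size 4, min 11) -> median=9.5
Step 9: insert 31 -> lo=[1, 2, 6, 8, 11] (size 5, max 11) hi=[19, 31, 42, 46] (size 4, min 19) -> median=11
Step 10: insert 11 -> lo=[1, 2, 6, 8, 11] (size 5, max 11) hi=[11, 19, 31, 42, 46] (size 5, min 11) -> median=11
Step 11: insert 43 -> lo=[1, 2, 6, 8, 11, 11] (size 6, max 11) hi=[19, 31, 42, 43, 46] (size 5, min 19) -> median=11
Step 12: insert 47 -> lo=[1, 2, 6, 8, 11, 11] (size 6, max 11) hi=[19, 31, 42, 43, 46, 47] (size 6, min 19) -> median=15

Answer: 15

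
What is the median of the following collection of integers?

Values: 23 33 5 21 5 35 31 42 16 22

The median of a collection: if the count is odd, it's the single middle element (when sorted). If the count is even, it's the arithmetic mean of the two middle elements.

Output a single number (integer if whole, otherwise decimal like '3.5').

Step 1: insert 23 -> lo=[23] (size 1, max 23) hi=[] (size 0) -> median=23
Step 2: insert 33 -> lo=[23] (size 1, max 23) hi=[33] (size 1, min 33) -> median=28
Step 3: insert 5 -> lo=[5, 23] (size 2, max 23) hi=[33] (size 1, min 33) -> median=23
Step 4: insert 21 -> lo=[5, 21] (size 2, max 21) hi=[23, 33] (size 2, min 23) -> median=22
Step 5: insert 5 -> lo=[5, 5, 21] (size 3, max 21) hi=[23, 33] (size 2, min 23) -> median=21
Step 6: insert 35 -> lo=[5, 5, 21] (size 3, max 21) hi=[23, 33, 35] (size 3, min 23) -> median=22
Step 7: insert 31 -> lo=[5, 5, 21, 23] (size 4, max 23) hi=[31, 33, 35] (size 3, min 31) -> median=23
Step 8: insert 42 -> lo=[5, 5, 21, 23] (size 4, max 23) hi=[31, 33, 35, 42] (size 4, min 31) -> median=27
Step 9: insert 16 -> lo=[5, 5, 16, 21, 23] (size 5, max 23) hi=[31, 33, 35, 42] (size 4, min 31) -> median=23
Step 10: insert 22 -> lo=[5, 5, 16, 21, 22] (size 5, max 22) hi=[23, 31, 33, 35, 42] (size 5, min 23) -> median=22.5

Answer: 22.5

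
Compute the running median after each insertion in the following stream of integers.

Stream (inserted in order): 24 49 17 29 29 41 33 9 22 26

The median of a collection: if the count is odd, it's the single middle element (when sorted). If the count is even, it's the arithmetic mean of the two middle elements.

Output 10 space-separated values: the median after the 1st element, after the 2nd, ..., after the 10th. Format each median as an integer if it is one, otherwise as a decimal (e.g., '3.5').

Answer: 24 36.5 24 26.5 29 29 29 29 29 27.5

Derivation:
Step 1: insert 24 -> lo=[24] (size 1, max 24) hi=[] (size 0) -> median=24
Step 2: insert 49 -> lo=[24] (size 1, max 24) hi=[49] (size 1, min 49) -> median=36.5
Step 3: insert 17 -> lo=[17, 24] (size 2, max 24) hi=[49] (size 1, min 49) -> median=24
Step 4: insert 29 -> lo=[17, 24] (size 2, max 24) hi=[29, 49] (size 2, min 29) -> median=26.5
Step 5: insert 29 -> lo=[17, 24, 29] (size 3, max 29) hi=[29, 49] (size 2, min 29) -> median=29
Step 6: insert 41 -> lo=[17, 24, 29] (size 3, max 29) hi=[29, 41, 49] (size 3, min 29) -> median=29
Step 7: insert 33 -> lo=[17, 24, 29, 29] (size 4, max 29) hi=[33, 41, 49] (size 3, min 33) -> median=29
Step 8: insert 9 -> lo=[9, 17, 24, 29] (size 4, max 29) hi=[29, 33, 41, 49] (size 4, min 29) -> median=29
Step 9: insert 22 -> lo=[9, 17, 22, 24, 29] (size 5, max 29) hi=[29, 33, 41, 49] (size 4, min 29) -> median=29
Step 10: insert 26 -> lo=[9, 17, 22, 24, 26] (size 5, max 26) hi=[29, 29, 33, 41, 49] (size 5, min 29) -> median=27.5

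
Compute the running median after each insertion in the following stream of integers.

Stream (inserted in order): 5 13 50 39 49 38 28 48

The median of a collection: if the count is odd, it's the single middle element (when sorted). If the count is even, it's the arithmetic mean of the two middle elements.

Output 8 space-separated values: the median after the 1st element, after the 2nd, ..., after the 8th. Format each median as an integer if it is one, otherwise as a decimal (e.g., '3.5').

Answer: 5 9 13 26 39 38.5 38 38.5

Derivation:
Step 1: insert 5 -> lo=[5] (size 1, max 5) hi=[] (size 0) -> median=5
Step 2: insert 13 -> lo=[5] (size 1, max 5) hi=[13] (size 1, min 13) -> median=9
Step 3: insert 50 -> lo=[5, 13] (size 2, max 13) hi=[50] (size 1, min 50) -> median=13
Step 4: insert 39 -> lo=[5, 13] (size 2, max 13) hi=[39, 50] (size 2, min 39) -> median=26
Step 5: insert 49 -> lo=[5, 13, 39] (size 3, max 39) hi=[49, 50] (size 2, min 49) -> median=39
Step 6: insert 38 -> lo=[5, 13, 38] (size 3, max 38) hi=[39, 49, 50] (size 3, min 39) -> median=38.5
Step 7: insert 28 -> lo=[5, 13, 28, 38] (size 4, max 38) hi=[39, 49, 50] (size 3, min 39) -> median=38
Step 8: insert 48 -> lo=[5, 13, 28, 38] (size 4, max 38) hi=[39, 48, 49, 50] (size 4, min 39) -> median=38.5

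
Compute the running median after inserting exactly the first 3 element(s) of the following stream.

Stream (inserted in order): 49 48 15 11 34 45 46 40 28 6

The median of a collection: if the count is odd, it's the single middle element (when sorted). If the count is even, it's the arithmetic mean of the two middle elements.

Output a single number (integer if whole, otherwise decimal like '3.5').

Answer: 48

Derivation:
Step 1: insert 49 -> lo=[49] (size 1, max 49) hi=[] (size 0) -> median=49
Step 2: insert 48 -> lo=[48] (size 1, max 48) hi=[49] (size 1, min 49) -> median=48.5
Step 3: insert 15 -> lo=[15, 48] (size 2, max 48) hi=[49] (size 1, min 49) -> median=48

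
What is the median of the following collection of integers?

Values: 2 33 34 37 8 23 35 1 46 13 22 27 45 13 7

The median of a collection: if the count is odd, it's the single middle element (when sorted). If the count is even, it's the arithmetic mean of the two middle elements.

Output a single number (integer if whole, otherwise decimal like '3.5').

Step 1: insert 2 -> lo=[2] (size 1, max 2) hi=[] (size 0) -> median=2
Step 2: insert 33 -> lo=[2] (size 1, max 2) hi=[33] (size 1, min 33) -> median=17.5
Step 3: insert 34 -> lo=[2, 33] (size 2, max 33) hi=[34] (size 1, min 34) -> median=33
Step 4: insert 37 -> lo=[2, 33] (size 2, max 33) hi=[34, 37] (size 2, min 34) -> median=33.5
Step 5: insert 8 -> lo=[2, 8, 33] (size 3, max 33) hi=[34, 37] (size 2, min 34) -> median=33
Step 6: insert 23 -> lo=[2, 8, 23] (size 3, max 23) hi=[33, 34, 37] (size 3, min 33) -> median=28
Step 7: insert 35 -> lo=[2, 8, 23, 33] (size 4, max 33) hi=[34, 35, 37] (size 3, min 34) -> median=33
Step 8: insert 1 -> lo=[1, 2, 8, 23] (size 4, max 23) hi=[33, 34, 35, 37] (size 4, min 33) -> median=28
Step 9: insert 46 -> lo=[1, 2, 8, 23, 33] (size 5, max 33) hi=[34, 35, 37, 46] (size 4, min 34) -> median=33
Step 10: insert 13 -> lo=[1, 2, 8, 13, 23] (size 5, max 23) hi=[33, 34, 35, 37, 46] (size 5, min 33) -> median=28
Step 11: insert 22 -> lo=[1, 2, 8, 13, 22, 23] (size 6, max 23) hi=[33, 34, 35, 37, 46] (size 5, min 33) -> median=23
Step 12: insert 27 -> lo=[1, 2, 8, 13, 22, 23] (size 6, max 23) hi=[27, 33, 34, 35, 37, 46] (size 6, min 27) -> median=25
Step 13: insert 45 -> lo=[1, 2, 8, 13, 22, 23, 27] (size 7, max 27) hi=[33, 34, 35, 37, 45, 46] (size 6, min 33) -> median=27
Step 14: insert 13 -> lo=[1, 2, 8, 13, 13, 22, 23] (size 7, max 23) hi=[27, 33, 34, 35, 37, 45, 46] (size 7, min 27) -> median=25
Step 15: insert 7 -> lo=[1, 2, 7, 8, 13, 13, 22, 23] (size 8, max 23) hi=[27, 33, 34, 35, 37, 45, 46] (size 7, min 27) -> median=23

Answer: 23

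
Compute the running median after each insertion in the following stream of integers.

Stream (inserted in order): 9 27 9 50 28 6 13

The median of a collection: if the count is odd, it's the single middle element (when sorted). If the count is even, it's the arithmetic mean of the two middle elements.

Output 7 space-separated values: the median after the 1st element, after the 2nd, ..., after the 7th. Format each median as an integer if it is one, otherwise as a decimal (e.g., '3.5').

Answer: 9 18 9 18 27 18 13

Derivation:
Step 1: insert 9 -> lo=[9] (size 1, max 9) hi=[] (size 0) -> median=9
Step 2: insert 27 -> lo=[9] (size 1, max 9) hi=[27] (size 1, min 27) -> median=18
Step 3: insert 9 -> lo=[9, 9] (size 2, max 9) hi=[27] (size 1, min 27) -> median=9
Step 4: insert 50 -> lo=[9, 9] (size 2, max 9) hi=[27, 50] (size 2, min 27) -> median=18
Step 5: insert 28 -> lo=[9, 9, 27] (size 3, max 27) hi=[28, 50] (size 2, min 28) -> median=27
Step 6: insert 6 -> lo=[6, 9, 9] (size 3, max 9) hi=[27, 28, 50] (size 3, min 27) -> median=18
Step 7: insert 13 -> lo=[6, 9, 9, 13] (size 4, max 13) hi=[27, 28, 50] (size 3, min 27) -> median=13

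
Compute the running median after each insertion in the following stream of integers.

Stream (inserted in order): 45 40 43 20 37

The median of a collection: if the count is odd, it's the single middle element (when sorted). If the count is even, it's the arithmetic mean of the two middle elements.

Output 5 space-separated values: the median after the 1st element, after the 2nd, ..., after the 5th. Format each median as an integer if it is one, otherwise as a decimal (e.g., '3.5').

Answer: 45 42.5 43 41.5 40

Derivation:
Step 1: insert 45 -> lo=[45] (size 1, max 45) hi=[] (size 0) -> median=45
Step 2: insert 40 -> lo=[40] (size 1, max 40) hi=[45] (size 1, min 45) -> median=42.5
Step 3: insert 43 -> lo=[40, 43] (size 2, max 43) hi=[45] (size 1, min 45) -> median=43
Step 4: insert 20 -> lo=[20, 40] (size 2, max 40) hi=[43, 45] (size 2, min 43) -> median=41.5
Step 5: insert 37 -> lo=[20, 37, 40] (size 3, max 40) hi=[43, 45] (size 2, min 43) -> median=40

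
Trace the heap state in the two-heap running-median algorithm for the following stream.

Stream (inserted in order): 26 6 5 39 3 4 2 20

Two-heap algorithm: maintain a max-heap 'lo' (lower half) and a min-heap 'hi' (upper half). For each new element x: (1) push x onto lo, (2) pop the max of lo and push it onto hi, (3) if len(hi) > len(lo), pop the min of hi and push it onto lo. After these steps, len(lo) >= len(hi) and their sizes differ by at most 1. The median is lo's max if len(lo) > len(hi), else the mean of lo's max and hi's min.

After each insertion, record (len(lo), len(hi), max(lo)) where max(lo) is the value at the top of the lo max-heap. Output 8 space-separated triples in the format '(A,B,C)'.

Step 1: insert 26 -> lo=[26] hi=[] -> (len(lo)=1, len(hi)=0, max(lo)=26)
Step 2: insert 6 -> lo=[6] hi=[26] -> (len(lo)=1, len(hi)=1, max(lo)=6)
Step 3: insert 5 -> lo=[5, 6] hi=[26] -> (len(lo)=2, len(hi)=1, max(lo)=6)
Step 4: insert 39 -> lo=[5, 6] hi=[26, 39] -> (len(lo)=2, len(hi)=2, max(lo)=6)
Step 5: insert 3 -> lo=[3, 5, 6] hi=[26, 39] -> (len(lo)=3, len(hi)=2, max(lo)=6)
Step 6: insert 4 -> lo=[3, 4, 5] hi=[6, 26, 39] -> (len(lo)=3, len(hi)=3, max(lo)=5)
Step 7: insert 2 -> lo=[2, 3, 4, 5] hi=[6, 26, 39] -> (len(lo)=4, len(hi)=3, max(lo)=5)
Step 8: insert 20 -> lo=[2, 3, 4, 5] hi=[6, 20, 26, 39] -> (len(lo)=4, len(hi)=4, max(lo)=5)

Answer: (1,0,26) (1,1,6) (2,1,6) (2,2,6) (3,2,6) (3,3,5) (4,3,5) (4,4,5)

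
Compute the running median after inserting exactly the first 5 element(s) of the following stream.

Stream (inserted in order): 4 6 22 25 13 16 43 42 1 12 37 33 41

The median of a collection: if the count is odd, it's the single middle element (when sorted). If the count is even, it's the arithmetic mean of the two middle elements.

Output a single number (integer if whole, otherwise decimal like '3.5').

Answer: 13

Derivation:
Step 1: insert 4 -> lo=[4] (size 1, max 4) hi=[] (size 0) -> median=4
Step 2: insert 6 -> lo=[4] (size 1, max 4) hi=[6] (size 1, min 6) -> median=5
Step 3: insert 22 -> lo=[4, 6] (size 2, max 6) hi=[22] (size 1, min 22) -> median=6
Step 4: insert 25 -> lo=[4, 6] (size 2, max 6) hi=[22, 25] (size 2, min 22) -> median=14
Step 5: insert 13 -> lo=[4, 6, 13] (size 3, max 13) hi=[22, 25] (size 2, min 22) -> median=13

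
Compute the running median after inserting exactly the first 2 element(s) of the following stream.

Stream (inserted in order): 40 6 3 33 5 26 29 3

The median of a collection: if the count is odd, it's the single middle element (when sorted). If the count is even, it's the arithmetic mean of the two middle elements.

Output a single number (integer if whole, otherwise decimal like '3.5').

Answer: 23

Derivation:
Step 1: insert 40 -> lo=[40] (size 1, max 40) hi=[] (size 0) -> median=40
Step 2: insert 6 -> lo=[6] (size 1, max 6) hi=[40] (size 1, min 40) -> median=23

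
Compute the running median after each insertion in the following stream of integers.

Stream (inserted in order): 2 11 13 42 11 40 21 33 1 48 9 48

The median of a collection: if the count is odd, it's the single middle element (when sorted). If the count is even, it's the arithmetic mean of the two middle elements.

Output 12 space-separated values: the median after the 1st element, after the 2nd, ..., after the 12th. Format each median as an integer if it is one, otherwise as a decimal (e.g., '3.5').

Step 1: insert 2 -> lo=[2] (size 1, max 2) hi=[] (size 0) -> median=2
Step 2: insert 11 -> lo=[2] (size 1, max 2) hi=[11] (size 1, min 11) -> median=6.5
Step 3: insert 13 -> lo=[2, 11] (size 2, max 11) hi=[13] (size 1, min 13) -> median=11
Step 4: insert 42 -> lo=[2, 11] (size 2, max 11) hi=[13, 42] (size 2, min 13) -> median=12
Step 5: insert 11 -> lo=[2, 11, 11] (size 3, max 11) hi=[13, 42] (size 2, min 13) -> median=11
Step 6: insert 40 -> lo=[2, 11, 11] (size 3, max 11) hi=[13, 40, 42] (size 3, min 13) -> median=12
Step 7: insert 21 -> lo=[2, 11, 11, 13] (size 4, max 13) hi=[21, 40, 42] (size 3, min 21) -> median=13
Step 8: insert 33 -> lo=[2, 11, 11, 13] (size 4, max 13) hi=[21, 33, 40, 42] (size 4, min 21) -> median=17
Step 9: insert 1 -> lo=[1, 2, 11, 11, 13] (size 5, max 13) hi=[21, 33, 40, 42] (size 4, min 21) -> median=13
Step 10: insert 48 -> lo=[1, 2, 11, 11, 13] (size 5, max 13) hi=[21, 33, 40, 42, 48] (size 5, min 21) -> median=17
Step 11: insert 9 -> lo=[1, 2, 9, 11, 11, 13] (size 6, max 13) hi=[21, 33, 40, 42, 48] (size 5, min 21) -> median=13
Step 12: insert 48 -> lo=[1, 2, 9, 11, 11, 13] (size 6, max 13) hi=[21, 33, 40, 42, 48, 48] (size 6, min 21) -> median=17

Answer: 2 6.5 11 12 11 12 13 17 13 17 13 17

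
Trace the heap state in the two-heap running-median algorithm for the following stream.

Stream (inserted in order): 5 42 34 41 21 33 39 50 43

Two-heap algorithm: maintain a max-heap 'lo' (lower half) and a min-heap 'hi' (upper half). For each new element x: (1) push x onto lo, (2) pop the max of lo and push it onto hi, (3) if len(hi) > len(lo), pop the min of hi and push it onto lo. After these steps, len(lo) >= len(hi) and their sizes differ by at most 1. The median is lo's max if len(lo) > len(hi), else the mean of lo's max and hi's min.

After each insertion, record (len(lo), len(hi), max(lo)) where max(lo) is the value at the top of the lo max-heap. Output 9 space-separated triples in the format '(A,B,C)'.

Step 1: insert 5 -> lo=[5] hi=[] -> (len(lo)=1, len(hi)=0, max(lo)=5)
Step 2: insert 42 -> lo=[5] hi=[42] -> (len(lo)=1, len(hi)=1, max(lo)=5)
Step 3: insert 34 -> lo=[5, 34] hi=[42] -> (len(lo)=2, len(hi)=1, max(lo)=34)
Step 4: insert 41 -> lo=[5, 34] hi=[41, 42] -> (len(lo)=2, len(hi)=2, max(lo)=34)
Step 5: insert 21 -> lo=[5, 21, 34] hi=[41, 42] -> (len(lo)=3, len(hi)=2, max(lo)=34)
Step 6: insert 33 -> lo=[5, 21, 33] hi=[34, 41, 42] -> (len(lo)=3, len(hi)=3, max(lo)=33)
Step 7: insert 39 -> lo=[5, 21, 33, 34] hi=[39, 41, 42] -> (len(lo)=4, len(hi)=3, max(lo)=34)
Step 8: insert 50 -> lo=[5, 21, 33, 34] hi=[39, 41, 42, 50] -> (len(lo)=4, len(hi)=4, max(lo)=34)
Step 9: insert 43 -> lo=[5, 21, 33, 34, 39] hi=[41, 42, 43, 50] -> (len(lo)=5, len(hi)=4, max(lo)=39)

Answer: (1,0,5) (1,1,5) (2,1,34) (2,2,34) (3,2,34) (3,3,33) (4,3,34) (4,4,34) (5,4,39)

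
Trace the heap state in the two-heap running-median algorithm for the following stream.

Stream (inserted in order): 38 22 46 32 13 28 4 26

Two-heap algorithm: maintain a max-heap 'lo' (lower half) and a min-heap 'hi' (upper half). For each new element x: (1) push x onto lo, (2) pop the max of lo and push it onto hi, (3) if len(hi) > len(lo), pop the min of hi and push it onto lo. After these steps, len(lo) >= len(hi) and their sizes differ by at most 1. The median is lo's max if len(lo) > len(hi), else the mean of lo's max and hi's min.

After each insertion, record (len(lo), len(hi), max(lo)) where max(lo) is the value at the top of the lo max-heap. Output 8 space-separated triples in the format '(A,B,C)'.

Step 1: insert 38 -> lo=[38] hi=[] -> (len(lo)=1, len(hi)=0, max(lo)=38)
Step 2: insert 22 -> lo=[22] hi=[38] -> (len(lo)=1, len(hi)=1, max(lo)=22)
Step 3: insert 46 -> lo=[22, 38] hi=[46] -> (len(lo)=2, len(hi)=1, max(lo)=38)
Step 4: insert 32 -> lo=[22, 32] hi=[38, 46] -> (len(lo)=2, len(hi)=2, max(lo)=32)
Step 5: insert 13 -> lo=[13, 22, 32] hi=[38, 46] -> (len(lo)=3, len(hi)=2, max(lo)=32)
Step 6: insert 28 -> lo=[13, 22, 28] hi=[32, 38, 46] -> (len(lo)=3, len(hi)=3, max(lo)=28)
Step 7: insert 4 -> lo=[4, 13, 22, 28] hi=[32, 38, 46] -> (len(lo)=4, len(hi)=3, max(lo)=28)
Step 8: insert 26 -> lo=[4, 13, 22, 26] hi=[28, 32, 38, 46] -> (len(lo)=4, len(hi)=4, max(lo)=26)

Answer: (1,0,38) (1,1,22) (2,1,38) (2,2,32) (3,2,32) (3,3,28) (4,3,28) (4,4,26)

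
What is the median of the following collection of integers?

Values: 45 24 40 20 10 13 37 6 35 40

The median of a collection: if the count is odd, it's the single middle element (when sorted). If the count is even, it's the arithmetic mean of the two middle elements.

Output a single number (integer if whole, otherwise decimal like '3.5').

Answer: 29.5

Derivation:
Step 1: insert 45 -> lo=[45] (size 1, max 45) hi=[] (size 0) -> median=45
Step 2: insert 24 -> lo=[24] (size 1, max 24) hi=[45] (size 1, min 45) -> median=34.5
Step 3: insert 40 -> lo=[24, 40] (size 2, max 40) hi=[45] (size 1, min 45) -> median=40
Step 4: insert 20 -> lo=[20, 24] (size 2, max 24) hi=[40, 45] (size 2, min 40) -> median=32
Step 5: insert 10 -> lo=[10, 20, 24] (size 3, max 24) hi=[40, 45] (size 2, min 40) -> median=24
Step 6: insert 13 -> lo=[10, 13, 20] (size 3, max 20) hi=[24, 40, 45] (size 3, min 24) -> median=22
Step 7: insert 37 -> lo=[10, 13, 20, 24] (size 4, max 24) hi=[37, 40, 45] (size 3, min 37) -> median=24
Step 8: insert 6 -> lo=[6, 10, 13, 20] (size 4, max 20) hi=[24, 37, 40, 45] (size 4, min 24) -> median=22
Step 9: insert 35 -> lo=[6, 10, 13, 20, 24] (size 5, max 24) hi=[35, 37, 40, 45] (size 4, min 35) -> median=24
Step 10: insert 40 -> lo=[6, 10, 13, 20, 24] (size 5, max 24) hi=[35, 37, 40, 40, 45] (size 5, min 35) -> median=29.5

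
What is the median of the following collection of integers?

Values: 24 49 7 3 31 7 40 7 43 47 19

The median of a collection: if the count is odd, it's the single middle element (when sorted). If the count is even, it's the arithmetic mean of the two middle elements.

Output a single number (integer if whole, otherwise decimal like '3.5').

Step 1: insert 24 -> lo=[24] (size 1, max 24) hi=[] (size 0) -> median=24
Step 2: insert 49 -> lo=[24] (size 1, max 24) hi=[49] (size 1, min 49) -> median=36.5
Step 3: insert 7 -> lo=[7, 24] (size 2, max 24) hi=[49] (size 1, min 49) -> median=24
Step 4: insert 3 -> lo=[3, 7] (size 2, max 7) hi=[24, 49] (size 2, min 24) -> median=15.5
Step 5: insert 31 -> lo=[3, 7, 24] (size 3, max 24) hi=[31, 49] (size 2, min 31) -> median=24
Step 6: insert 7 -> lo=[3, 7, 7] (size 3, max 7) hi=[24, 31, 49] (size 3, min 24) -> median=15.5
Step 7: insert 40 -> lo=[3, 7, 7, 24] (size 4, max 24) hi=[31, 40, 49] (size 3, min 31) -> median=24
Step 8: insert 7 -> lo=[3, 7, 7, 7] (size 4, max 7) hi=[24, 31, 40, 49] (size 4, min 24) -> median=15.5
Step 9: insert 43 -> lo=[3, 7, 7, 7, 24] (size 5, max 24) hi=[31, 40, 43, 49] (size 4, min 31) -> median=24
Step 10: insert 47 -> lo=[3, 7, 7, 7, 24] (size 5, max 24) hi=[31, 40, 43, 47, 49] (size 5, min 31) -> median=27.5
Step 11: insert 19 -> lo=[3, 7, 7, 7, 19, 24] (size 6, max 24) hi=[31, 40, 43, 47, 49] (size 5, min 31) -> median=24

Answer: 24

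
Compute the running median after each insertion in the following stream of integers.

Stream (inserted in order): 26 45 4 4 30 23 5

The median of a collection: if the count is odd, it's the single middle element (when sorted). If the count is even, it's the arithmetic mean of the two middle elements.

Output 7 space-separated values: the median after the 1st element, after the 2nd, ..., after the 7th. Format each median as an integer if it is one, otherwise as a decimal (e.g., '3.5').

Answer: 26 35.5 26 15 26 24.5 23

Derivation:
Step 1: insert 26 -> lo=[26] (size 1, max 26) hi=[] (size 0) -> median=26
Step 2: insert 45 -> lo=[26] (size 1, max 26) hi=[45] (size 1, min 45) -> median=35.5
Step 3: insert 4 -> lo=[4, 26] (size 2, max 26) hi=[45] (size 1, min 45) -> median=26
Step 4: insert 4 -> lo=[4, 4] (size 2, max 4) hi=[26, 45] (size 2, min 26) -> median=15
Step 5: insert 30 -> lo=[4, 4, 26] (size 3, max 26) hi=[30, 45] (size 2, min 30) -> median=26
Step 6: insert 23 -> lo=[4, 4, 23] (size 3, max 23) hi=[26, 30, 45] (size 3, min 26) -> median=24.5
Step 7: insert 5 -> lo=[4, 4, 5, 23] (size 4, max 23) hi=[26, 30, 45] (size 3, min 26) -> median=23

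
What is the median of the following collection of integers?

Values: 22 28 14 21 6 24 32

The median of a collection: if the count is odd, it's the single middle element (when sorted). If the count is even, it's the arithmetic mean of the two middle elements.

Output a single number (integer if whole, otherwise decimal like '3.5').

Step 1: insert 22 -> lo=[22] (size 1, max 22) hi=[] (size 0) -> median=22
Step 2: insert 28 -> lo=[22] (size 1, max 22) hi=[28] (size 1, min 28) -> median=25
Step 3: insert 14 -> lo=[14, 22] (size 2, max 22) hi=[28] (size 1, min 28) -> median=22
Step 4: insert 21 -> lo=[14, 21] (size 2, max 21) hi=[22, 28] (size 2, min 22) -> median=21.5
Step 5: insert 6 -> lo=[6, 14, 21] (size 3, max 21) hi=[22, 28] (size 2, min 22) -> median=21
Step 6: insert 24 -> lo=[6, 14, 21] (size 3, max 21) hi=[22, 24, 28] (size 3, min 22) -> median=21.5
Step 7: insert 32 -> lo=[6, 14, 21, 22] (size 4, max 22) hi=[24, 28, 32] (size 3, min 24) -> median=22

Answer: 22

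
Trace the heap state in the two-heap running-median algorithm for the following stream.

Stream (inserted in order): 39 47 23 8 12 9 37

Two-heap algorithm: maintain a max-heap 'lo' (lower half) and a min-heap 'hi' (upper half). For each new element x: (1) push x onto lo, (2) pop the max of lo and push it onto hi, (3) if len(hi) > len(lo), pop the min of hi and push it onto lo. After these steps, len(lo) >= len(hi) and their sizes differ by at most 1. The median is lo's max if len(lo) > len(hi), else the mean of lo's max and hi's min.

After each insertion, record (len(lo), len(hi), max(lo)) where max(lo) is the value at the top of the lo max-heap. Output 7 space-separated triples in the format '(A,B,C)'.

Step 1: insert 39 -> lo=[39] hi=[] -> (len(lo)=1, len(hi)=0, max(lo)=39)
Step 2: insert 47 -> lo=[39] hi=[47] -> (len(lo)=1, len(hi)=1, max(lo)=39)
Step 3: insert 23 -> lo=[23, 39] hi=[47] -> (len(lo)=2, len(hi)=1, max(lo)=39)
Step 4: insert 8 -> lo=[8, 23] hi=[39, 47] -> (len(lo)=2, len(hi)=2, max(lo)=23)
Step 5: insert 12 -> lo=[8, 12, 23] hi=[39, 47] -> (len(lo)=3, len(hi)=2, max(lo)=23)
Step 6: insert 9 -> lo=[8, 9, 12] hi=[23, 39, 47] -> (len(lo)=3, len(hi)=3, max(lo)=12)
Step 7: insert 37 -> lo=[8, 9, 12, 23] hi=[37, 39, 47] -> (len(lo)=4, len(hi)=3, max(lo)=23)

Answer: (1,0,39) (1,1,39) (2,1,39) (2,2,23) (3,2,23) (3,3,12) (4,3,23)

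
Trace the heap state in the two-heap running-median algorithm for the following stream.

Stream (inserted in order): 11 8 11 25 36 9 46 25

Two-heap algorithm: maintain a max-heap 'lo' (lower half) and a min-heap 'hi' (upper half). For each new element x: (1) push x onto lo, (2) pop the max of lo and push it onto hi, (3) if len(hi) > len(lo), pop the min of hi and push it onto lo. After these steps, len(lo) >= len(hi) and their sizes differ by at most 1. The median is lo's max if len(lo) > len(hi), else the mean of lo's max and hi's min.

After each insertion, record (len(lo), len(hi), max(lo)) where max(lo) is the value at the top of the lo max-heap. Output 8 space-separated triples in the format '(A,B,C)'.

Step 1: insert 11 -> lo=[11] hi=[] -> (len(lo)=1, len(hi)=0, max(lo)=11)
Step 2: insert 8 -> lo=[8] hi=[11] -> (len(lo)=1, len(hi)=1, max(lo)=8)
Step 3: insert 11 -> lo=[8, 11] hi=[11] -> (len(lo)=2, len(hi)=1, max(lo)=11)
Step 4: insert 25 -> lo=[8, 11] hi=[11, 25] -> (len(lo)=2, len(hi)=2, max(lo)=11)
Step 5: insert 36 -> lo=[8, 11, 11] hi=[25, 36] -> (len(lo)=3, len(hi)=2, max(lo)=11)
Step 6: insert 9 -> lo=[8, 9, 11] hi=[11, 25, 36] -> (len(lo)=3, len(hi)=3, max(lo)=11)
Step 7: insert 46 -> lo=[8, 9, 11, 11] hi=[25, 36, 46] -> (len(lo)=4, len(hi)=3, max(lo)=11)
Step 8: insert 25 -> lo=[8, 9, 11, 11] hi=[25, 25, 36, 46] -> (len(lo)=4, len(hi)=4, max(lo)=11)

Answer: (1,0,11) (1,1,8) (2,1,11) (2,2,11) (3,2,11) (3,3,11) (4,3,11) (4,4,11)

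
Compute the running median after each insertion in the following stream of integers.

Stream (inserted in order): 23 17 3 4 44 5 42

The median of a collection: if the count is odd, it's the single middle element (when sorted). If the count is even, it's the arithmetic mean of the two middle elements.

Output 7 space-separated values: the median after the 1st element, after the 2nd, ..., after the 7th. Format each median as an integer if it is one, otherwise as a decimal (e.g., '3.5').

Step 1: insert 23 -> lo=[23] (size 1, max 23) hi=[] (size 0) -> median=23
Step 2: insert 17 -> lo=[17] (size 1, max 17) hi=[23] (size 1, min 23) -> median=20
Step 3: insert 3 -> lo=[3, 17] (size 2, max 17) hi=[23] (size 1, min 23) -> median=17
Step 4: insert 4 -> lo=[3, 4] (size 2, max 4) hi=[17, 23] (size 2, min 17) -> median=10.5
Step 5: insert 44 -> lo=[3, 4, 17] (size 3, max 17) hi=[23, 44] (size 2, min 23) -> median=17
Step 6: insert 5 -> lo=[3, 4, 5] (size 3, max 5) hi=[17, 23, 44] (size 3, min 17) -> median=11
Step 7: insert 42 -> lo=[3, 4, 5, 17] (size 4, max 17) hi=[23, 42, 44] (size 3, min 23) -> median=17

Answer: 23 20 17 10.5 17 11 17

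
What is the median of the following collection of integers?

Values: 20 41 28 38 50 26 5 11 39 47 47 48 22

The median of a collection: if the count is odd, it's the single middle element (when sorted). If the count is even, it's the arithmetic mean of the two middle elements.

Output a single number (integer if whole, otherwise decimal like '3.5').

Answer: 38

Derivation:
Step 1: insert 20 -> lo=[20] (size 1, max 20) hi=[] (size 0) -> median=20
Step 2: insert 41 -> lo=[20] (size 1, max 20) hi=[41] (size 1, min 41) -> median=30.5
Step 3: insert 28 -> lo=[20, 28] (size 2, max 28) hi=[41] (size 1, min 41) -> median=28
Step 4: insert 38 -> lo=[20, 28] (size 2, max 28) hi=[38, 41] (size 2, min 38) -> median=33
Step 5: insert 50 -> lo=[20, 28, 38] (size 3, max 38) hi=[41, 50] (size 2, min 41) -> median=38
Step 6: insert 26 -> lo=[20, 26, 28] (size 3, max 28) hi=[38, 41, 50] (size 3, min 38) -> median=33
Step 7: insert 5 -> lo=[5, 20, 26, 28] (size 4, max 28) hi=[38, 41, 50] (size 3, min 38) -> median=28
Step 8: insert 11 -> lo=[5, 11, 20, 26] (size 4, max 26) hi=[28, 38, 41, 50] (size 4, min 28) -> median=27
Step 9: insert 39 -> lo=[5, 11, 20, 26, 28] (size 5, max 28) hi=[38, 39, 41, 50] (size 4, min 38) -> median=28
Step 10: insert 47 -> lo=[5, 11, 20, 26, 28] (size 5, max 28) hi=[38, 39, 41, 47, 50] (size 5, min 38) -> median=33
Step 11: insert 47 -> lo=[5, 11, 20, 26, 28, 38] (size 6, max 38) hi=[39, 41, 47, 47, 50] (size 5, min 39) -> median=38
Step 12: insert 48 -> lo=[5, 11, 20, 26, 28, 38] (size 6, max 38) hi=[39, 41, 47, 47, 48, 50] (size 6, min 39) -> median=38.5
Step 13: insert 22 -> lo=[5, 11, 20, 22, 26, 28, 38] (size 7, max 38) hi=[39, 41, 47, 47, 48, 50] (size 6, min 39) -> median=38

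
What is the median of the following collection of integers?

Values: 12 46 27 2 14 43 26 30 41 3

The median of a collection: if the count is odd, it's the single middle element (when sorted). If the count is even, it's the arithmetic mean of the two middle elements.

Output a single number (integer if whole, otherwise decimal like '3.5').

Answer: 26.5

Derivation:
Step 1: insert 12 -> lo=[12] (size 1, max 12) hi=[] (size 0) -> median=12
Step 2: insert 46 -> lo=[12] (size 1, max 12) hi=[46] (size 1, min 46) -> median=29
Step 3: insert 27 -> lo=[12, 27] (size 2, max 27) hi=[46] (size 1, min 46) -> median=27
Step 4: insert 2 -> lo=[2, 12] (size 2, max 12) hi=[27, 46] (size 2, min 27) -> median=19.5
Step 5: insert 14 -> lo=[2, 12, 14] (size 3, max 14) hi=[27, 46] (size 2, min 27) -> median=14
Step 6: insert 43 -> lo=[2, 12, 14] (size 3, max 14) hi=[27, 43, 46] (size 3, min 27) -> median=20.5
Step 7: insert 26 -> lo=[2, 12, 14, 26] (size 4, max 26) hi=[27, 43, 46] (size 3, min 27) -> median=26
Step 8: insert 30 -> lo=[2, 12, 14, 26] (size 4, max 26) hi=[27, 30, 43, 46] (size 4, min 27) -> median=26.5
Step 9: insert 41 -> lo=[2, 12, 14, 26, 27] (size 5, max 27) hi=[30, 41, 43, 46] (size 4, min 30) -> median=27
Step 10: insert 3 -> lo=[2, 3, 12, 14, 26] (size 5, max 26) hi=[27, 30, 41, 43, 46] (size 5, min 27) -> median=26.5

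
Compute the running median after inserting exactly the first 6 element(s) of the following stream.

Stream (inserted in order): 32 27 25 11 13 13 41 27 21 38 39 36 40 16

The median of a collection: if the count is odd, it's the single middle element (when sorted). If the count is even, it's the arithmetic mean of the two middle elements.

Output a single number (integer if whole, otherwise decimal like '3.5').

Answer: 19

Derivation:
Step 1: insert 32 -> lo=[32] (size 1, max 32) hi=[] (size 0) -> median=32
Step 2: insert 27 -> lo=[27] (size 1, max 27) hi=[32] (size 1, min 32) -> median=29.5
Step 3: insert 25 -> lo=[25, 27] (size 2, max 27) hi=[32] (size 1, min 32) -> median=27
Step 4: insert 11 -> lo=[11, 25] (size 2, max 25) hi=[27, 32] (size 2, min 27) -> median=26
Step 5: insert 13 -> lo=[11, 13, 25] (size 3, max 25) hi=[27, 32] (size 2, min 27) -> median=25
Step 6: insert 13 -> lo=[11, 13, 13] (size 3, max 13) hi=[25, 27, 32] (size 3, min 25) -> median=19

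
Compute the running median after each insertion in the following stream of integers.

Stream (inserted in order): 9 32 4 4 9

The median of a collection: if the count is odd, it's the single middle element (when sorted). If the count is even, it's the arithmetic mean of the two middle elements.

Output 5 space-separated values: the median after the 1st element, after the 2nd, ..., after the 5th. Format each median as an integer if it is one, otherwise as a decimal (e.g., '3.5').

Answer: 9 20.5 9 6.5 9

Derivation:
Step 1: insert 9 -> lo=[9] (size 1, max 9) hi=[] (size 0) -> median=9
Step 2: insert 32 -> lo=[9] (size 1, max 9) hi=[32] (size 1, min 32) -> median=20.5
Step 3: insert 4 -> lo=[4, 9] (size 2, max 9) hi=[32] (size 1, min 32) -> median=9
Step 4: insert 4 -> lo=[4, 4] (size 2, max 4) hi=[9, 32] (size 2, min 9) -> median=6.5
Step 5: insert 9 -> lo=[4, 4, 9] (size 3, max 9) hi=[9, 32] (size 2, min 9) -> median=9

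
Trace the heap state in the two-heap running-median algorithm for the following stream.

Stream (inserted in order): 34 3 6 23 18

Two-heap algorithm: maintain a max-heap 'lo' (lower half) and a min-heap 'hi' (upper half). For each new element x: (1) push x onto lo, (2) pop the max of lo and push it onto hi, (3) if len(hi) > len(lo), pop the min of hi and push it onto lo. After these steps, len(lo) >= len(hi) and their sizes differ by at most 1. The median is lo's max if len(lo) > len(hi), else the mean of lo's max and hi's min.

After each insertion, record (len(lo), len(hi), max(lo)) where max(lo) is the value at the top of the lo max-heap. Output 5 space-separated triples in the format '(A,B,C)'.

Step 1: insert 34 -> lo=[34] hi=[] -> (len(lo)=1, len(hi)=0, max(lo)=34)
Step 2: insert 3 -> lo=[3] hi=[34] -> (len(lo)=1, len(hi)=1, max(lo)=3)
Step 3: insert 6 -> lo=[3, 6] hi=[34] -> (len(lo)=2, len(hi)=1, max(lo)=6)
Step 4: insert 23 -> lo=[3, 6] hi=[23, 34] -> (len(lo)=2, len(hi)=2, max(lo)=6)
Step 5: insert 18 -> lo=[3, 6, 18] hi=[23, 34] -> (len(lo)=3, len(hi)=2, max(lo)=18)

Answer: (1,0,34) (1,1,3) (2,1,6) (2,2,6) (3,2,18)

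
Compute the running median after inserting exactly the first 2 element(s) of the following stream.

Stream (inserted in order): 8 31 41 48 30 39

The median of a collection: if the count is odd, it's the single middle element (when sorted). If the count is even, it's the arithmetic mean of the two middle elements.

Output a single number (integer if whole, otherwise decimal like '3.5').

Answer: 19.5

Derivation:
Step 1: insert 8 -> lo=[8] (size 1, max 8) hi=[] (size 0) -> median=8
Step 2: insert 31 -> lo=[8] (size 1, max 8) hi=[31] (size 1, min 31) -> median=19.5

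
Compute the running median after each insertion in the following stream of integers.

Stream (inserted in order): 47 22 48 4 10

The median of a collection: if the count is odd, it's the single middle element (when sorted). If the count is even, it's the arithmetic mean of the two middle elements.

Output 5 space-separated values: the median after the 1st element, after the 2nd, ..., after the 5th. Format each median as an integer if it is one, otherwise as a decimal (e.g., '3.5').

Answer: 47 34.5 47 34.5 22

Derivation:
Step 1: insert 47 -> lo=[47] (size 1, max 47) hi=[] (size 0) -> median=47
Step 2: insert 22 -> lo=[22] (size 1, max 22) hi=[47] (size 1, min 47) -> median=34.5
Step 3: insert 48 -> lo=[22, 47] (size 2, max 47) hi=[48] (size 1, min 48) -> median=47
Step 4: insert 4 -> lo=[4, 22] (size 2, max 22) hi=[47, 48] (size 2, min 47) -> median=34.5
Step 5: insert 10 -> lo=[4, 10, 22] (size 3, max 22) hi=[47, 48] (size 2, min 47) -> median=22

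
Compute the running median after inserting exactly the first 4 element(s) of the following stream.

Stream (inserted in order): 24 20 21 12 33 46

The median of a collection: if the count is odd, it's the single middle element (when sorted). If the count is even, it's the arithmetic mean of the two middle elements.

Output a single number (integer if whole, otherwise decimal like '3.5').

Answer: 20.5

Derivation:
Step 1: insert 24 -> lo=[24] (size 1, max 24) hi=[] (size 0) -> median=24
Step 2: insert 20 -> lo=[20] (size 1, max 20) hi=[24] (size 1, min 24) -> median=22
Step 3: insert 21 -> lo=[20, 21] (size 2, max 21) hi=[24] (size 1, min 24) -> median=21
Step 4: insert 12 -> lo=[12, 20] (size 2, max 20) hi=[21, 24] (size 2, min 21) -> median=20.5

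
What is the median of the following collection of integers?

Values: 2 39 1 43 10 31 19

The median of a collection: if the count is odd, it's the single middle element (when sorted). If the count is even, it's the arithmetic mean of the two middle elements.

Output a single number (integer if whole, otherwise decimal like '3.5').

Answer: 19

Derivation:
Step 1: insert 2 -> lo=[2] (size 1, max 2) hi=[] (size 0) -> median=2
Step 2: insert 39 -> lo=[2] (size 1, max 2) hi=[39] (size 1, min 39) -> median=20.5
Step 3: insert 1 -> lo=[1, 2] (size 2, max 2) hi=[39] (size 1, min 39) -> median=2
Step 4: insert 43 -> lo=[1, 2] (size 2, max 2) hi=[39, 43] (size 2, min 39) -> median=20.5
Step 5: insert 10 -> lo=[1, 2, 10] (size 3, max 10) hi=[39, 43] (size 2, min 39) -> median=10
Step 6: insert 31 -> lo=[1, 2, 10] (size 3, max 10) hi=[31, 39, 43] (size 3, min 31) -> median=20.5
Step 7: insert 19 -> lo=[1, 2, 10, 19] (size 4, max 19) hi=[31, 39, 43] (size 3, min 31) -> median=19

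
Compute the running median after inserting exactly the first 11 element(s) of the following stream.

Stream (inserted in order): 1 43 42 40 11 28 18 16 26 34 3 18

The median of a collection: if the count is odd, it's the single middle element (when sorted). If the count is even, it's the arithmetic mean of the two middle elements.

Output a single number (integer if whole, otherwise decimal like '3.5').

Answer: 26

Derivation:
Step 1: insert 1 -> lo=[1] (size 1, max 1) hi=[] (size 0) -> median=1
Step 2: insert 43 -> lo=[1] (size 1, max 1) hi=[43] (size 1, min 43) -> median=22
Step 3: insert 42 -> lo=[1, 42] (size 2, max 42) hi=[43] (size 1, min 43) -> median=42
Step 4: insert 40 -> lo=[1, 40] (size 2, max 40) hi=[42, 43] (size 2, min 42) -> median=41
Step 5: insert 11 -> lo=[1, 11, 40] (size 3, max 40) hi=[42, 43] (size 2, min 42) -> median=40
Step 6: insert 28 -> lo=[1, 11, 28] (size 3, max 28) hi=[40, 42, 43] (size 3, min 40) -> median=34
Step 7: insert 18 -> lo=[1, 11, 18, 28] (size 4, max 28) hi=[40, 42, 43] (size 3, min 40) -> median=28
Step 8: insert 16 -> lo=[1, 11, 16, 18] (size 4, max 18) hi=[28, 40, 42, 43] (size 4, min 28) -> median=23
Step 9: insert 26 -> lo=[1, 11, 16, 18, 26] (size 5, max 26) hi=[28, 40, 42, 43] (size 4, min 28) -> median=26
Step 10: insert 34 -> lo=[1, 11, 16, 18, 26] (size 5, max 26) hi=[28, 34, 40, 42, 43] (size 5, min 28) -> median=27
Step 11: insert 3 -> lo=[1, 3, 11, 16, 18, 26] (size 6, max 26) hi=[28, 34, 40, 42, 43] (size 5, min 28) -> median=26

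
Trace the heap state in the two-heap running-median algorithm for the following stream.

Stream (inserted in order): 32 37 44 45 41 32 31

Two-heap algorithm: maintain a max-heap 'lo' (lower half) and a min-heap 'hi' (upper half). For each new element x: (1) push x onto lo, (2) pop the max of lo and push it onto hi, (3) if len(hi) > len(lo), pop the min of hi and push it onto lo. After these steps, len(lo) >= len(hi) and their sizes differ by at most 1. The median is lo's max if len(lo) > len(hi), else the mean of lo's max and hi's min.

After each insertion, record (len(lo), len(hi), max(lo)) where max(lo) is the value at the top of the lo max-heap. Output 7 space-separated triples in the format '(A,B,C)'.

Answer: (1,0,32) (1,1,32) (2,1,37) (2,2,37) (3,2,41) (3,3,37) (4,3,37)

Derivation:
Step 1: insert 32 -> lo=[32] hi=[] -> (len(lo)=1, len(hi)=0, max(lo)=32)
Step 2: insert 37 -> lo=[32] hi=[37] -> (len(lo)=1, len(hi)=1, max(lo)=32)
Step 3: insert 44 -> lo=[32, 37] hi=[44] -> (len(lo)=2, len(hi)=1, max(lo)=37)
Step 4: insert 45 -> lo=[32, 37] hi=[44, 45] -> (len(lo)=2, len(hi)=2, max(lo)=37)
Step 5: insert 41 -> lo=[32, 37, 41] hi=[44, 45] -> (len(lo)=3, len(hi)=2, max(lo)=41)
Step 6: insert 32 -> lo=[32, 32, 37] hi=[41, 44, 45] -> (len(lo)=3, len(hi)=3, max(lo)=37)
Step 7: insert 31 -> lo=[31, 32, 32, 37] hi=[41, 44, 45] -> (len(lo)=4, len(hi)=3, max(lo)=37)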